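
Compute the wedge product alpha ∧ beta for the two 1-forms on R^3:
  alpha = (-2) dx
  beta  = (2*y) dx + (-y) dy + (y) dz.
alpha ∧ beta = (2*y) dx ∧ dy + (-2*y) dx ∧ dz

Distribute the wedge, using dx_i ∧ dx_j = -dx_j ∧ dx_i and dx_i ∧ dx_i = 0. For each pair (i, j) with i < j, the coefficient of dx_i ∧ dx_j in alpha ∧ beta is (alpha_i * beta_j - alpha_j * beta_i). Collecting: alpha ∧ beta = (2*y) dx ∧ dy + (-2*y) dx ∧ dz.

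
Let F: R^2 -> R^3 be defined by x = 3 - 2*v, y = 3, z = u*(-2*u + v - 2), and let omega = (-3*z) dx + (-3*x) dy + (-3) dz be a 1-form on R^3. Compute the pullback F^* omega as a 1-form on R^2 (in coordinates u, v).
F^* omega = (12*u - 3*v + 6) du + (3*u*(-4*u + 2*v - 5)) dv

Using F^*(f dg) = (f ∘ F) d(g ∘ F), substitute each coordinate x_i by F_i(u, v) in f_i, and replace dx_i by d F_i = (∂F_i/∂u) du + (∂F_i/∂v) dv.
  For the x component: f_1(F) = 3*u*(2*u - v + 2); d F_1 = (0) du + (-2) dv
  For the y component: f_2(F) = 6*v - 9; d F_2 = (0) du + (0) dv
  For the z component: f_3(F) = -3; d F_3 = (-4*u + v - 2) du + (u) dv
Combining and collecting du, dv coefficients:
  coeff of du: 12*u - 3*v + 6
  coeff of dv: 3*u*(-4*u + 2*v - 5)
F^* omega = (12*u - 3*v + 6) du + (3*u*(-4*u + 2*v - 5)) dv.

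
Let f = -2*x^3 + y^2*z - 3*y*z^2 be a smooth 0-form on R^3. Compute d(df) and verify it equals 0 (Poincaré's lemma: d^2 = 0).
d(df) = 0

Step 1: df = sum_i (∂f/∂x_i) dx_i = (-6*x^2) dx + (z*(2*y - 3*z)) dy + (y*(y - 6*z)) dz.
Step 2: Apply d again. Using the 1-form formula, the coefficient of dx ∧ dy in d(df) is ∂^2 f/∂x ∂y - ∂^2 f/∂y ∂x = (0) - (0) = 0 (equality of mixed partials for smooth f).
Similarly for dx ∧ dz and dy ∧ dz — all coefficients vanish. So d(df) = 0.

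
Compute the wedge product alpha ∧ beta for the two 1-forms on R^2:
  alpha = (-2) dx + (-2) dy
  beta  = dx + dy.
alpha ∧ beta = 0

Distribute the wedge, using dx_i ∧ dx_j = -dx_j ∧ dx_i and dx_i ∧ dx_i = 0. For each pair (i, j) with i < j, the coefficient of dx_i ∧ dx_j in alpha ∧ beta is (alpha_i * beta_j - alpha_j * beta_i). Collecting: alpha ∧ beta = 0.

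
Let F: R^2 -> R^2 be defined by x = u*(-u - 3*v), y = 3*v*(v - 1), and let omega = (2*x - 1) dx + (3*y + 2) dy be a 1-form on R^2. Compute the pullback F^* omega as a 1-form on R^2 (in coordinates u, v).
F^* omega = (4*u^3 + 18*u^2*v + 18*u*v^2 + 2*u + 3*v) du + (6*u^3 + 18*u^2*v + 3*u + 54*v^3 - 81*v^2 + 39*v - 6) dv

Using F^*(f dg) = (f ∘ F) d(g ∘ F), substitute each coordinate x_i by F_i(u, v) in f_i, and replace dx_i by d F_i = (∂F_i/∂u) du + (∂F_i/∂v) dv.
  For the x component: f_1(F) = -2*u^2 - 6*u*v - 1; d F_1 = (-2*u - 3*v) du + (-3*u) dv
  For the y component: f_2(F) = 9*v^2 - 9*v + 2; d F_2 = (0) du + (6*v - 3) dv
Combining and collecting du, dv coefficients:
  coeff of du: 4*u^3 + 18*u^2*v + 18*u*v^2 + 2*u + 3*v
  coeff of dv: 6*u^3 + 18*u^2*v + 3*u + 54*v^3 - 81*v^2 + 39*v - 6
F^* omega = (4*u^3 + 18*u^2*v + 18*u*v^2 + 2*u + 3*v) du + (6*u^3 + 18*u^2*v + 3*u + 54*v^3 - 81*v^2 + 39*v - 6) dv.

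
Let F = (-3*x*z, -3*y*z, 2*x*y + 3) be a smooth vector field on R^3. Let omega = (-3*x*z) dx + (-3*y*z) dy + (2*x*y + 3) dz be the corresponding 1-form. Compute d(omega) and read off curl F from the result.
d(omega) = (2*x + 3*y) dy ∧ dz + (-3*x - 2*y) dz ∧ dx + (0) dx ∧ dy; curl F = (2*x + 3*y, -3*x - 2*y, 0)

d omega = sum_{i<j} (∂f_j/∂x_i - ∂f_i/∂x_j) dx_i ∧ dx_j. Under the identification (dy ∧ dz, dz ∧ dx, dx ∧ dy) ↔ (e_x, e_y, e_z), the coefficients are exactly the components of curl F. Compute:
  ∂R/∂y - ∂Q/∂z = (2*x) - (-3*y) = 2*x + 3*y
  ∂P/∂z - ∂R/∂x = (-3*x) - (2*y) = -3*x - 2*y
  ∂Q/∂x - ∂P/∂y = (0) - (0) = 0.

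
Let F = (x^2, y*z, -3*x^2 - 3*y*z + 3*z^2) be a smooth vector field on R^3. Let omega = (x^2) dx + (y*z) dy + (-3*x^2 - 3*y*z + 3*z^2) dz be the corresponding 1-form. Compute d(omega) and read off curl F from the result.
d(omega) = (-y - 3*z) dy ∧ dz + (6*x) dz ∧ dx + (0) dx ∧ dy; curl F = (-y - 3*z, 6*x, 0)

d omega = sum_{i<j} (∂f_j/∂x_i - ∂f_i/∂x_j) dx_i ∧ dx_j. Under the identification (dy ∧ dz, dz ∧ dx, dx ∧ dy) ↔ (e_x, e_y, e_z), the coefficients are exactly the components of curl F. Compute:
  ∂R/∂y - ∂Q/∂z = (-3*z) - (y) = -y - 3*z
  ∂P/∂z - ∂R/∂x = (0) - (-6*x) = 6*x
  ∂Q/∂x - ∂P/∂y = (0) - (0) = 0.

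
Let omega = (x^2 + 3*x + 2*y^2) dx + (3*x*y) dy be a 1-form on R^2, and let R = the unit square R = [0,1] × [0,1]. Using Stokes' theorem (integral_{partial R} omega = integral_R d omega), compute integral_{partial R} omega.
integral_(partial R) omega = -1/2

Stokes: integral_partial_R omega = integral_R d omega with d omega = (∂Q/∂x - ∂P/∂y) dx ∧ dy.
  ∂Q/∂x = 3*y
  ∂P/∂y = 4*y
  integrand = ∂Q/∂x - ∂P/∂y = -y.
Integrating over R: integral_0^1 integral_0^1 (-y) dx dy = -1/2.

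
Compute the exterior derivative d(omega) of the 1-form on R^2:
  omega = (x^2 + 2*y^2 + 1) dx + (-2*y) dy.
d(omega) = (-4*y) dx ∧ dy

For a 1-form omega = sum_i f_i dx_i, the exterior derivative is
  d(omega) = sum_{i < j} (∂f_j/∂x_i - ∂f_i/∂x_j) dx_i ∧ dx_j.
  coefficient of dx ∧ dy: ∂f_2/∂x - ∂f_1/∂y = ∂(-2*y)/∂x - ∂(x^2 + 2*y^2 + 1)/∂y = -4*y
Assembling: d(omega) = (-4*y) dx ∧ dy.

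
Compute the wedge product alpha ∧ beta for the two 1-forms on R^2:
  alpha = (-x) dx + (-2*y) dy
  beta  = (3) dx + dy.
alpha ∧ beta = (-x + 6*y) dx ∧ dy

Distribute the wedge, using dx_i ∧ dx_j = -dx_j ∧ dx_i and dx_i ∧ dx_i = 0. For each pair (i, j) with i < j, the coefficient of dx_i ∧ dx_j in alpha ∧ beta is (alpha_i * beta_j - alpha_j * beta_i). Collecting: alpha ∧ beta = (-x + 6*y) dx ∧ dy.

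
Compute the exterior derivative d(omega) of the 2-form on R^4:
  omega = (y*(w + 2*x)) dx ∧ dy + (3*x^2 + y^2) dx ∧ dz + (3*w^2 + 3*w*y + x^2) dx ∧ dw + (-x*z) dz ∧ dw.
d(omega) = (-3*w + y) dx ∧ dy ∧ dw + (-2*y) dx ∧ dy ∧ dz + (-z) dx ∧ dz ∧ dw

For a 2-form omega = sum_{i<j} g_{ij} dx_i ∧ dx_j, the exterior derivative is
  d(omega) = sum_{i<j} d(g_{ij}) ∧ dx_i ∧ dx_j = sum_{i<j, k} (∂g_{ij}/∂x_k) dx_k ∧ dx_i ∧ dx_j.
Expand each term, using dx_k ∧ dx_i ∧ dx_j = sgn(permutation) dx_{(a)} ∧ dx_{(b)} ∧ dx_{(c)} with (a < b < c) sorted:
  d(y*(w + 2*x)) includes (∂/∂w)(y*(w + 2*x)) dw = (y) dw, which multiplied by dx ∧ dy gives (y) dx ∧ dy ∧ dw
  d(3*x^2 + y^2) includes (∂/∂y)(3*x^2 + y^2) dy = (2*y) dy, which multiplied by dx ∧ dz gives (-2*y) dx ∧ dy ∧ dz
  d(3*w^2 + 3*w*y + x^2) includes (∂/∂y)(3*w^2 + 3*w*y + x^2) dy = (3*w) dy, which multiplied by dx ∧ dw gives (-3*w) dx ∧ dy ∧ dw
  d(-x*z) includes (∂/∂x)(-x*z) dx = (-z) dx, which multiplied by dz ∧ dw gives (-z) dx ∧ dz ∧ dw
Collecting like 3-forms: d(omega) = (-3*w + y) dx ∧ dy ∧ dw + (-2*y) dx ∧ dy ∧ dz + (-z) dx ∧ dz ∧ dw.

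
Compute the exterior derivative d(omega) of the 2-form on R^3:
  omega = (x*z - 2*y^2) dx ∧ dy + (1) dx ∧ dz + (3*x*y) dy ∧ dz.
d(omega) = (x + 3*y) dx ∧ dy ∧ dz

For a 2-form omega = sum_{i<j} g_{ij} dx_i ∧ dx_j, the exterior derivative is
  d(omega) = sum_{i<j} d(g_{ij}) ∧ dx_i ∧ dx_j = sum_{i<j, k} (∂g_{ij}/∂x_k) dx_k ∧ dx_i ∧ dx_j.
Expand each term, using dx_k ∧ dx_i ∧ dx_j = sgn(permutation) dx_{(a)} ∧ dx_{(b)} ∧ dx_{(c)} with (a < b < c) sorted:
  d(x*z - 2*y^2) includes (∂/∂z)(x*z - 2*y^2) dz = (x) dz, which multiplied by dx ∧ dy gives (x) dx ∧ dy ∧ dz
  d(3*x*y) includes (∂/∂x)(3*x*y) dx = (3*y) dx, which multiplied by dy ∧ dz gives (3*y) dx ∧ dy ∧ dz
Collecting like 3-forms: d(omega) = (x + 3*y) dx ∧ dy ∧ dz.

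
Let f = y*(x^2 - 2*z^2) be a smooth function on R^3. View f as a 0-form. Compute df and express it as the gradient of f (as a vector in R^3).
df = (2*x*y) dx + (x^2 - 2*z^2) dy + (-4*y*z) dz; grad f = (2*x*y, x^2 - 2*z^2, -4*y*z)

For a 0-form f, d f = (∂f/∂x) dx + (∂f/∂y) dy + (∂f/∂z) dz. The components of the vector representation are exactly the entries of grad f in Cartesian coordinates:
  ∂f/∂x = 2*x*y
  ∂f/∂y = x^2 - 2*z^2
  ∂f/∂z = -4*y*z.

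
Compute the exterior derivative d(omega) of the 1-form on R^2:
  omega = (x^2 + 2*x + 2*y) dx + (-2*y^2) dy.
d(omega) = (-2) dx ∧ dy

For a 1-form omega = sum_i f_i dx_i, the exterior derivative is
  d(omega) = sum_{i < j} (∂f_j/∂x_i - ∂f_i/∂x_j) dx_i ∧ dx_j.
  coefficient of dx ∧ dy: ∂f_2/∂x - ∂f_1/∂y = ∂(-2*y^2)/∂x - ∂(x^2 + 2*x + 2*y)/∂y = -2
Assembling: d(omega) = (-2) dx ∧ dy.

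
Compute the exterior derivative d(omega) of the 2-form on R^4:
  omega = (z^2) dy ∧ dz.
d(omega) = 0

For a 2-form omega = sum_{i<j} g_{ij} dx_i ∧ dx_j, the exterior derivative is
  d(omega) = sum_{i<j} d(g_{ij}) ∧ dx_i ∧ dx_j = sum_{i<j, k} (∂g_{ij}/∂x_k) dx_k ∧ dx_i ∧ dx_j.
Expand each term, using dx_k ∧ dx_i ∧ dx_j = sgn(permutation) dx_{(a)} ∧ dx_{(b)} ∧ dx_{(c)} with (a < b < c) sorted:

Collecting like 3-forms: d(omega) = 0.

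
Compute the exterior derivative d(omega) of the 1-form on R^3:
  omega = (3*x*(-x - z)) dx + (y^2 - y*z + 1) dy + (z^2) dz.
d(omega) = (3*x) dx ∧ dz + (y) dy ∧ dz

For a 1-form omega = sum_i f_i dx_i, the exterior derivative is
  d(omega) = sum_{i < j} (∂f_j/∂x_i - ∂f_i/∂x_j) dx_i ∧ dx_j.
  coefficient of dx ∧ dz: ∂f_3/∂x - ∂f_1/∂z = ∂(z^2)/∂x - ∂(3*x*(-x - z))/∂z = 3*x
  coefficient of dy ∧ dz: ∂f_3/∂y - ∂f_2/∂z = ∂(z^2)/∂y - ∂(y^2 - y*z + 1)/∂z = y
Assembling: d(omega) = (3*x) dx ∧ dz + (y) dy ∧ dz.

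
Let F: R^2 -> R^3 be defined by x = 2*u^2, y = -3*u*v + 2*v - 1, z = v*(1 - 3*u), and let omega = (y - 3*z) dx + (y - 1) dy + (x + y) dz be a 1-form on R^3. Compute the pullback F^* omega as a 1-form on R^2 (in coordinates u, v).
F^* omega = (18*u^2*v + 18*u*v^2 - 4*u*v - 4*u - 12*v^2 + 9*v) du + (-6*u^3 + 18*u^2*v + 2*u^2 - 21*u*v + 9*u + 6*v - 5) dv

Using F^*(f dg) = (f ∘ F) d(g ∘ F), substitute each coordinate x_i by F_i(u, v) in f_i, and replace dx_i by d F_i = (∂F_i/∂u) du + (∂F_i/∂v) dv.
  For the x component: f_1(F) = 6*u*v - v - 1; d F_1 = (4*u) du + (0) dv
  For the y component: f_2(F) = -3*u*v + 2*v - 2; d F_2 = (-3*v) du + (2 - 3*u) dv
  For the z component: f_3(F) = 2*u^2 - 3*u*v + 2*v - 1; d F_3 = (-3*v) du + (1 - 3*u) dv
Combining and collecting du, dv coefficients:
  coeff of du: 18*u^2*v + 18*u*v^2 - 4*u*v - 4*u - 12*v^2 + 9*v
  coeff of dv: -6*u^3 + 18*u^2*v + 2*u^2 - 21*u*v + 9*u + 6*v - 5
F^* omega = (18*u^2*v + 18*u*v^2 - 4*u*v - 4*u - 12*v^2 + 9*v) du + (-6*u^3 + 18*u^2*v + 2*u^2 - 21*u*v + 9*u + 6*v - 5) dv.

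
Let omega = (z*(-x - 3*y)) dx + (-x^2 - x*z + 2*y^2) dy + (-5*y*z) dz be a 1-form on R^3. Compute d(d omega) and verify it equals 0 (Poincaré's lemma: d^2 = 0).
d(d omega) = 0

Step 1: d omega = sum_{i<j} (∂f_j/∂x_i - ∂f_i/∂x_j) dx_i ∧ dx_j:
  coeff of dx ∧ dy: -2*x + 2*z
  coeff of dx ∧ dz: x + 3*y
  coeff of dy ∧ dz: x - 5*z
Step 2: Apply d again to each 2-form coefficient. The only possible 3-form in R^3 is dx ∧ dy ∧ dz, with coefficient
  ∂(coeff of dy∧dz)/∂x - ∂(coeff of dx∧dz)/∂y + ∂(coeff of dx∧dy)/∂z
  = ∂/∂x (x - 5*z) - ∂/∂y (x + 3*y) + ∂/∂z (-2*x + 2*z).
Each of these terms simplifies to sums of mixed partials that cancel in pairs. The result is 0 (by equality of mixed partials for smooth functions — Schwarz / Clairaut).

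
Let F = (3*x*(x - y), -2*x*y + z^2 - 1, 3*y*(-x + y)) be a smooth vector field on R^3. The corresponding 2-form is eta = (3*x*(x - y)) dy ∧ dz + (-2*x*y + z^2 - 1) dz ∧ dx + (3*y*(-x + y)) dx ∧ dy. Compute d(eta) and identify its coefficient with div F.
d(eta) = (4*x - 3*y) dx ∧ dy ∧ dz; div F = 4*x - 3*y

For a 2-form in R^3 of the form above, applying d gives a 3-form with coefficient ∂P/∂x + ∂Q/∂y + ∂R/∂z:
  ∂P/∂x = 6*x - 3*y
  ∂Q/∂y = -2*x
  ∂R/∂z = 0
Sum = 4*x - 3*y, which is exactly div F.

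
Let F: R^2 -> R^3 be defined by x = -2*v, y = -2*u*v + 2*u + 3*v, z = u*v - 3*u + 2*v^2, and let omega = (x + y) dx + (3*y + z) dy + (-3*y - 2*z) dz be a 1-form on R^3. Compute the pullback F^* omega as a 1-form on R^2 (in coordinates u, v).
F^* omega = (14*u*v^2 - 28*u*v + 6*u - 8*v^3 - 11*v^2 + 45*v) du + (14*u^2*v - 6*u^2 + 8*u*v^2 - 38*u*v + 5*u - 16*v^3 - 30*v^2 + 25*v) dv

Using F^*(f dg) = (f ∘ F) d(g ∘ F), substitute each coordinate x_i by F_i(u, v) in f_i, and replace dx_i by d F_i = (∂F_i/∂u) du + (∂F_i/∂v) dv.
  For the x component: f_1(F) = -2*u*v + 2*u + v; d F_1 = (0) du + (-2) dv
  For the y component: f_2(F) = -5*u*v + 3*u + 2*v^2 + 9*v; d F_2 = (2 - 2*v) du + (3 - 2*u) dv
  For the z component: f_3(F) = v*(4*u - 4*v - 9); d F_3 = (v - 3) du + (u + 4*v) dv
Combining and collecting du, dv coefficients:
  coeff of du: 14*u*v^2 - 28*u*v + 6*u - 8*v^3 - 11*v^2 + 45*v
  coeff of dv: 14*u^2*v - 6*u^2 + 8*u*v^2 - 38*u*v + 5*u - 16*v^3 - 30*v^2 + 25*v
F^* omega = (14*u*v^2 - 28*u*v + 6*u - 8*v^3 - 11*v^2 + 45*v) du + (14*u^2*v - 6*u^2 + 8*u*v^2 - 38*u*v + 5*u - 16*v^3 - 30*v^2 + 25*v) dv.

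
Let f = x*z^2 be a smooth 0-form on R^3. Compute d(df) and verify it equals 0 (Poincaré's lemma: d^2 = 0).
d(df) = 0

Step 1: df = sum_i (∂f/∂x_i) dx_i = (z^2) dx + (0) dy + (2*x*z) dz.
Step 2: Apply d again. Using the 1-form formula, the coefficient of dx ∧ dy in d(df) is ∂^2 f/∂x ∂y - ∂^2 f/∂y ∂x = (0) - (0) = 0 (equality of mixed partials for smooth f).
Similarly for dx ∧ dz and dy ∧ dz — all coefficients vanish. So d(df) = 0.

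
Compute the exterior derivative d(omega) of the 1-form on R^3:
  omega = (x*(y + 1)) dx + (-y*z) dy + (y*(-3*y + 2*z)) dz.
d(omega) = (-x) dx ∧ dy + (-5*y + 2*z) dy ∧ dz

For a 1-form omega = sum_i f_i dx_i, the exterior derivative is
  d(omega) = sum_{i < j} (∂f_j/∂x_i - ∂f_i/∂x_j) dx_i ∧ dx_j.
  coefficient of dx ∧ dy: ∂f_2/∂x - ∂f_1/∂y = ∂(-y*z)/∂x - ∂(x*(y + 1))/∂y = -x
  coefficient of dy ∧ dz: ∂f_3/∂y - ∂f_2/∂z = ∂(y*(-3*y + 2*z))/∂y - ∂(-y*z)/∂z = -5*y + 2*z
Assembling: d(omega) = (-x) dx ∧ dy + (-5*y + 2*z) dy ∧ dz.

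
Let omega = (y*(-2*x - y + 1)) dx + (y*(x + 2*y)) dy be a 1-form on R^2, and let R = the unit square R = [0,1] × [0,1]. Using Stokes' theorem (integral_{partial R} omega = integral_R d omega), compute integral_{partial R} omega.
integral_(partial R) omega = 3/2

Stokes: integral_partial_R omega = integral_R d omega with d omega = (∂Q/∂x - ∂P/∂y) dx ∧ dy.
  ∂Q/∂x = y
  ∂P/∂y = -2*x - 2*y + 1
  integrand = ∂Q/∂x - ∂P/∂y = 2*x + 3*y - 1.
Integrating over R: integral_0^1 integral_0^1 (2*x + 3*y - 1) dx dy = 3/2.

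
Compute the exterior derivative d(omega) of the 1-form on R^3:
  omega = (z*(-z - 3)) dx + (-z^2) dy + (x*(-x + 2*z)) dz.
d(omega) = (-2*x + 4*z + 3) dx ∧ dz + (2*z) dy ∧ dz

For a 1-form omega = sum_i f_i dx_i, the exterior derivative is
  d(omega) = sum_{i < j} (∂f_j/∂x_i - ∂f_i/∂x_j) dx_i ∧ dx_j.
  coefficient of dx ∧ dz: ∂f_3/∂x - ∂f_1/∂z = ∂(x*(-x + 2*z))/∂x - ∂(z*(-z - 3))/∂z = -2*x + 4*z + 3
  coefficient of dy ∧ dz: ∂f_3/∂y - ∂f_2/∂z = ∂(x*(-x + 2*z))/∂y - ∂(-z^2)/∂z = 2*z
Assembling: d(omega) = (-2*x + 4*z + 3) dx ∧ dz + (2*z) dy ∧ dz.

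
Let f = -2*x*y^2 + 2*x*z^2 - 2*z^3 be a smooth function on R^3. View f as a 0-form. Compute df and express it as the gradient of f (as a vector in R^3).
df = (-2*y^2 + 2*z^2) dx + (-4*x*y) dy + (2*z*(2*x - 3*z)) dz; grad f = (-2*y^2 + 2*z^2, -4*x*y, 2*z*(2*x - 3*z))

For a 0-form f, d f = (∂f/∂x) dx + (∂f/∂y) dy + (∂f/∂z) dz. The components of the vector representation are exactly the entries of grad f in Cartesian coordinates:
  ∂f/∂x = -2*y^2 + 2*z^2
  ∂f/∂y = -4*x*y
  ∂f/∂z = 2*z*(2*x - 3*z).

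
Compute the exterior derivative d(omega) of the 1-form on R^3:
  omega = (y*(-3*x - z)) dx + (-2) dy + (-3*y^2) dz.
d(omega) = (3*x + z) dx ∧ dy + (y) dx ∧ dz + (-6*y) dy ∧ dz

For a 1-form omega = sum_i f_i dx_i, the exterior derivative is
  d(omega) = sum_{i < j} (∂f_j/∂x_i - ∂f_i/∂x_j) dx_i ∧ dx_j.
  coefficient of dx ∧ dy: ∂f_2/∂x - ∂f_1/∂y = ∂(-2)/∂x - ∂(y*(-3*x - z))/∂y = 3*x + z
  coefficient of dx ∧ dz: ∂f_3/∂x - ∂f_1/∂z = ∂(-3*y^2)/∂x - ∂(y*(-3*x - z))/∂z = y
  coefficient of dy ∧ dz: ∂f_3/∂y - ∂f_2/∂z = ∂(-3*y^2)/∂y - ∂(-2)/∂z = -6*y
Assembling: d(omega) = (3*x + z) dx ∧ dy + (y) dx ∧ dz + (-6*y) dy ∧ dz.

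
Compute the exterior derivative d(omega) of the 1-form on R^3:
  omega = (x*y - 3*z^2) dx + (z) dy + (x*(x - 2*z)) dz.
d(omega) = (-x) dx ∧ dy + (2*x + 4*z) dx ∧ dz + (-1) dy ∧ dz

For a 1-form omega = sum_i f_i dx_i, the exterior derivative is
  d(omega) = sum_{i < j} (∂f_j/∂x_i - ∂f_i/∂x_j) dx_i ∧ dx_j.
  coefficient of dx ∧ dy: ∂f_2/∂x - ∂f_1/∂y = ∂(z)/∂x - ∂(x*y - 3*z^2)/∂y = -x
  coefficient of dx ∧ dz: ∂f_3/∂x - ∂f_1/∂z = ∂(x*(x - 2*z))/∂x - ∂(x*y - 3*z^2)/∂z = 2*x + 4*z
  coefficient of dy ∧ dz: ∂f_3/∂y - ∂f_2/∂z = ∂(x*(x - 2*z))/∂y - ∂(z)/∂z = -1
Assembling: d(omega) = (-x) dx ∧ dy + (2*x + 4*z) dx ∧ dz + (-1) dy ∧ dz.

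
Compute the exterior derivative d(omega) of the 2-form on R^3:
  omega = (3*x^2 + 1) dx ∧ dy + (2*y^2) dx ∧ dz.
d(omega) = (-4*y) dx ∧ dy ∧ dz

For a 2-form omega = sum_{i<j} g_{ij} dx_i ∧ dx_j, the exterior derivative is
  d(omega) = sum_{i<j} d(g_{ij}) ∧ dx_i ∧ dx_j = sum_{i<j, k} (∂g_{ij}/∂x_k) dx_k ∧ dx_i ∧ dx_j.
Expand each term, using dx_k ∧ dx_i ∧ dx_j = sgn(permutation) dx_{(a)} ∧ dx_{(b)} ∧ dx_{(c)} with (a < b < c) sorted:
  d(2*y^2) includes (∂/∂y)(2*y^2) dy = (4*y) dy, which multiplied by dx ∧ dz gives (-4*y) dx ∧ dy ∧ dz
Collecting like 3-forms: d(omega) = (-4*y) dx ∧ dy ∧ dz.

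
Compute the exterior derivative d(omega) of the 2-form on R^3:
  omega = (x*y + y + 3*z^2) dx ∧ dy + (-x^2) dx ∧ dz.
d(omega) = (6*z) dx ∧ dy ∧ dz

For a 2-form omega = sum_{i<j} g_{ij} dx_i ∧ dx_j, the exterior derivative is
  d(omega) = sum_{i<j} d(g_{ij}) ∧ dx_i ∧ dx_j = sum_{i<j, k} (∂g_{ij}/∂x_k) dx_k ∧ dx_i ∧ dx_j.
Expand each term, using dx_k ∧ dx_i ∧ dx_j = sgn(permutation) dx_{(a)} ∧ dx_{(b)} ∧ dx_{(c)} with (a < b < c) sorted:
  d(x*y + y + 3*z^2) includes (∂/∂z)(x*y + y + 3*z^2) dz = (6*z) dz, which multiplied by dx ∧ dy gives (6*z) dx ∧ dy ∧ dz
Collecting like 3-forms: d(omega) = (6*z) dx ∧ dy ∧ dz.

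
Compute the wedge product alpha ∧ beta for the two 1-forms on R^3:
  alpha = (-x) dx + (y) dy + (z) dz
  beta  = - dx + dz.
alpha ∧ beta = (-x + z) dx ∧ dz + (y) dx ∧ dy + (y) dy ∧ dz

Distribute the wedge, using dx_i ∧ dx_j = -dx_j ∧ dx_i and dx_i ∧ dx_i = 0. For each pair (i, j) with i < j, the coefficient of dx_i ∧ dx_j in alpha ∧ beta is (alpha_i * beta_j - alpha_j * beta_i). Collecting: alpha ∧ beta = (-x + z) dx ∧ dz + (y) dx ∧ dy + (y) dy ∧ dz.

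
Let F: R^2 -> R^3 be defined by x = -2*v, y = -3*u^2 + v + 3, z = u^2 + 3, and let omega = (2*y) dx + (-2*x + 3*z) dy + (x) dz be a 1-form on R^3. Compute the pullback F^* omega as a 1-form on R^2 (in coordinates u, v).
F^* omega = (2*u*(-9*u^2 - 14*v - 27)) du + (15*u^2 - 3) dv

Using F^*(f dg) = (f ∘ F) d(g ∘ F), substitute each coordinate x_i by F_i(u, v) in f_i, and replace dx_i by d F_i = (∂F_i/∂u) du + (∂F_i/∂v) dv.
  For the x component: f_1(F) = -6*u^2 + 2*v + 6; d F_1 = (0) du + (-2) dv
  For the y component: f_2(F) = 3*u^2 + 4*v + 9; d F_2 = (-6*u) du + (1) dv
  For the z component: f_3(F) = -2*v; d F_3 = (2*u) du + (0) dv
Combining and collecting du, dv coefficients:
  coeff of du: 2*u*(-9*u^2 - 14*v - 27)
  coeff of dv: 15*u^2 - 3
F^* omega = (2*u*(-9*u^2 - 14*v - 27)) du + (15*u^2 - 3) dv.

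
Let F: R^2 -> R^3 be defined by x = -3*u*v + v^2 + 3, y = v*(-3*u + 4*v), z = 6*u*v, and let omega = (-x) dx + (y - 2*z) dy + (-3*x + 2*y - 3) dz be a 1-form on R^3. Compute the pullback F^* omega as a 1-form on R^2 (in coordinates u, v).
F^* omega = (3*v*(18*u*v + 7*v^2 - 21)) du + (54*u^2*v - 93*u*v^2 - 63*u + 30*v^3 - 6*v) dv

Using F^*(f dg) = (f ∘ F) d(g ∘ F), substitute each coordinate x_i by F_i(u, v) in f_i, and replace dx_i by d F_i = (∂F_i/∂u) du + (∂F_i/∂v) dv.
  For the x component: f_1(F) = 3*u*v - v^2 - 3; d F_1 = (-3*v) du + (-3*u + 2*v) dv
  For the y component: f_2(F) = v*(-15*u + 4*v); d F_2 = (-3*v) du + (-3*u + 8*v) dv
  For the z component: f_3(F) = 3*u*v + 5*v^2 - 12; d F_3 = (6*v) du + (6*u) dv
Combining and collecting du, dv coefficients:
  coeff of du: 3*v*(18*u*v + 7*v^2 - 21)
  coeff of dv: 54*u^2*v - 93*u*v^2 - 63*u + 30*v^3 - 6*v
F^* omega = (3*v*(18*u*v + 7*v^2 - 21)) du + (54*u^2*v - 93*u*v^2 - 63*u + 30*v^3 - 6*v) dv.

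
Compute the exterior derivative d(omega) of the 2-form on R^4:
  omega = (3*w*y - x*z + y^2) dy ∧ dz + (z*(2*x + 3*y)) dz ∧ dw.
d(omega) = (-z) dx ∧ dy ∧ dz + (3*y + 3*z) dy ∧ dz ∧ dw + (2*z) dx ∧ dz ∧ dw

For a 2-form omega = sum_{i<j} g_{ij} dx_i ∧ dx_j, the exterior derivative is
  d(omega) = sum_{i<j} d(g_{ij}) ∧ dx_i ∧ dx_j = sum_{i<j, k} (∂g_{ij}/∂x_k) dx_k ∧ dx_i ∧ dx_j.
Expand each term, using dx_k ∧ dx_i ∧ dx_j = sgn(permutation) dx_{(a)} ∧ dx_{(b)} ∧ dx_{(c)} with (a < b < c) sorted:
  d(3*w*y - x*z + y^2) includes (∂/∂x)(3*w*y - x*z + y^2) dx = (-z) dx, which multiplied by dy ∧ dz gives (-z) dx ∧ dy ∧ dz
  d(3*w*y - x*z + y^2) includes (∂/∂w)(3*w*y - x*z + y^2) dw = (3*y) dw, which multiplied by dy ∧ dz gives (3*y) dy ∧ dz ∧ dw
  d(z*(2*x + 3*y)) includes (∂/∂x)(z*(2*x + 3*y)) dx = (2*z) dx, which multiplied by dz ∧ dw gives (2*z) dx ∧ dz ∧ dw
  d(z*(2*x + 3*y)) includes (∂/∂y)(z*(2*x + 3*y)) dy = (3*z) dy, which multiplied by dz ∧ dw gives (3*z) dy ∧ dz ∧ dw
Collecting like 3-forms: d(omega) = (-z) dx ∧ dy ∧ dz + (3*y + 3*z) dy ∧ dz ∧ dw + (2*z) dx ∧ dz ∧ dw.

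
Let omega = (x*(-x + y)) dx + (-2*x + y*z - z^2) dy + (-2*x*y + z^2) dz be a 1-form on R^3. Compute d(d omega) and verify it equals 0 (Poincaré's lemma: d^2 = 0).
d(d omega) = 0

Step 1: d omega = sum_{i<j} (∂f_j/∂x_i - ∂f_i/∂x_j) dx_i ∧ dx_j:
  coeff of dx ∧ dy: -x - 2
  coeff of dx ∧ dz: -2*y
  coeff of dy ∧ dz: -2*x - y + 2*z
Step 2: Apply d again to each 2-form coefficient. The only possible 3-form in R^3 is dx ∧ dy ∧ dz, with coefficient
  ∂(coeff of dy∧dz)/∂x - ∂(coeff of dx∧dz)/∂y + ∂(coeff of dx∧dy)/∂z
  = ∂/∂x (-2*x - y + 2*z) - ∂/∂y (-2*y) + ∂/∂z (-x - 2).
Each of these terms simplifies to sums of mixed partials that cancel in pairs. The result is 0 (by equality of mixed partials for smooth functions — Schwarz / Clairaut).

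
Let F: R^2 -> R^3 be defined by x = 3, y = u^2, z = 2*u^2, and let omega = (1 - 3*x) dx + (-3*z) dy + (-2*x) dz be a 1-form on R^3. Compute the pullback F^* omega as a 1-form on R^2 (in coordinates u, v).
F^* omega = (12*u*(-u^2 - 2)) du

Using F^*(f dg) = (f ∘ F) d(g ∘ F), substitute each coordinate x_i by F_i(u, v) in f_i, and replace dx_i by d F_i = (∂F_i/∂u) du + (∂F_i/∂v) dv.
  For the x component: f_1(F) = -8; d F_1 = (0) du + (0) dv
  For the y component: f_2(F) = -6*u^2; d F_2 = (2*u) du + (0) dv
  For the z component: f_3(F) = -6; d F_3 = (4*u) du + (0) dv
Combining and collecting du, dv coefficients:
  coeff of du: 12*u*(-u^2 - 2)
  coeff of dv: 0
F^* omega = (12*u*(-u^2 - 2)) du.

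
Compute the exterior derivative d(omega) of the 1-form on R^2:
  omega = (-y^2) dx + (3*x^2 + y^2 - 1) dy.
d(omega) = (6*x + 2*y) dx ∧ dy

For a 1-form omega = sum_i f_i dx_i, the exterior derivative is
  d(omega) = sum_{i < j} (∂f_j/∂x_i - ∂f_i/∂x_j) dx_i ∧ dx_j.
  coefficient of dx ∧ dy: ∂f_2/∂x - ∂f_1/∂y = ∂(3*x^2 + y^2 - 1)/∂x - ∂(-y^2)/∂y = 6*x + 2*y
Assembling: d(omega) = (6*x + 2*y) dx ∧ dy.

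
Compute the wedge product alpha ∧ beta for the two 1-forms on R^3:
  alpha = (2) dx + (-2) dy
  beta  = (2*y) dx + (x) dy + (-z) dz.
alpha ∧ beta = (2*x + 4*y) dx ∧ dy + (-2*z) dx ∧ dz + (2*z) dy ∧ dz

Distribute the wedge, using dx_i ∧ dx_j = -dx_j ∧ dx_i and dx_i ∧ dx_i = 0. For each pair (i, j) with i < j, the coefficient of dx_i ∧ dx_j in alpha ∧ beta is (alpha_i * beta_j - alpha_j * beta_i). Collecting: alpha ∧ beta = (2*x + 4*y) dx ∧ dy + (-2*z) dx ∧ dz + (2*z) dy ∧ dz.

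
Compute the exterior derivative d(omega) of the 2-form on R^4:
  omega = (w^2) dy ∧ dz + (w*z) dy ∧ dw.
d(omega) = (w) dy ∧ dz ∧ dw

For a 2-form omega = sum_{i<j} g_{ij} dx_i ∧ dx_j, the exterior derivative is
  d(omega) = sum_{i<j} d(g_{ij}) ∧ dx_i ∧ dx_j = sum_{i<j, k} (∂g_{ij}/∂x_k) dx_k ∧ dx_i ∧ dx_j.
Expand each term, using dx_k ∧ dx_i ∧ dx_j = sgn(permutation) dx_{(a)} ∧ dx_{(b)} ∧ dx_{(c)} with (a < b < c) sorted:
  d(w^2) includes (∂/∂w)(w^2) dw = (2*w) dw, which multiplied by dy ∧ dz gives (2*w) dy ∧ dz ∧ dw
  d(w*z) includes (∂/∂z)(w*z) dz = (w) dz, which multiplied by dy ∧ dw gives (-w) dy ∧ dz ∧ dw
Collecting like 3-forms: d(omega) = (w) dy ∧ dz ∧ dw.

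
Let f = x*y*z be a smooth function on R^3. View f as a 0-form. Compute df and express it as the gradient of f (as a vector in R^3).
df = (y*z) dx + (x*z) dy + (x*y) dz; grad f = (y*z, x*z, x*y)

For a 0-form f, d f = (∂f/∂x) dx + (∂f/∂y) dy + (∂f/∂z) dz. The components of the vector representation are exactly the entries of grad f in Cartesian coordinates:
  ∂f/∂x = y*z
  ∂f/∂y = x*z
  ∂f/∂z = x*y.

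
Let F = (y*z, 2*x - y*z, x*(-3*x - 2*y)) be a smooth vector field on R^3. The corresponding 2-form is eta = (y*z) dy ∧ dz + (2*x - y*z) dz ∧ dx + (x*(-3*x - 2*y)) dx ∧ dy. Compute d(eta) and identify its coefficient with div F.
d(eta) = (-z) dx ∧ dy ∧ dz; div F = -z

For a 2-form in R^3 of the form above, applying d gives a 3-form with coefficient ∂P/∂x + ∂Q/∂y + ∂R/∂z:
  ∂P/∂x = 0
  ∂Q/∂y = -z
  ∂R/∂z = 0
Sum = -z, which is exactly div F.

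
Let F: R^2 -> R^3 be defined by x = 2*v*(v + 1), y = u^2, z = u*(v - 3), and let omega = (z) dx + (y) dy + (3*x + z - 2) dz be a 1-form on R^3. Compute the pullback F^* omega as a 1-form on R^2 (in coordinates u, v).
F^* omega = (2*u^3 + u*v^2 - 6*u*v + 9*u + 6*v^3 - 12*v^2 - 20*v + 6) du + (u*(u*v - 3*u + 10*v^2 - 4*v - 8)) dv

Using F^*(f dg) = (f ∘ F) d(g ∘ F), substitute each coordinate x_i by F_i(u, v) in f_i, and replace dx_i by d F_i = (∂F_i/∂u) du + (∂F_i/∂v) dv.
  For the x component: f_1(F) = u*(v - 3); d F_1 = (0) du + (4*v + 2) dv
  For the y component: f_2(F) = u^2; d F_2 = (2*u) du + (0) dv
  For the z component: f_3(F) = u*v - 3*u + 6*v^2 + 6*v - 2; d F_3 = (v - 3) du + (u) dv
Combining and collecting du, dv coefficients:
  coeff of du: 2*u^3 + u*v^2 - 6*u*v + 9*u + 6*v^3 - 12*v^2 - 20*v + 6
  coeff of dv: u*(u*v - 3*u + 10*v^2 - 4*v - 8)
F^* omega = (2*u^3 + u*v^2 - 6*u*v + 9*u + 6*v^3 - 12*v^2 - 20*v + 6) du + (u*(u*v - 3*u + 10*v^2 - 4*v - 8)) dv.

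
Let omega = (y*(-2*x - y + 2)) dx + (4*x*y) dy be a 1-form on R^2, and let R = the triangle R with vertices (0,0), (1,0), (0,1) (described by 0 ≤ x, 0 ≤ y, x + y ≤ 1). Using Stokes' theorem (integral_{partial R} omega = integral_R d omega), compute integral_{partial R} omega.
integral_(partial R) omega = 1/3

Stokes: integral_partial_R omega = integral_R d omega with d omega = (∂Q/∂x - ∂P/∂y) dx ∧ dy.
  ∂Q/∂x = 4*y
  ∂P/∂y = -2*x - 2*y + 2
  integrand = ∂Q/∂x - ∂P/∂y = 2*x + 6*y - 2.
Integrating over R: integral_0^1 integral_0^{1-x} (2*x + 6*y - 2) dy dx = 1/3.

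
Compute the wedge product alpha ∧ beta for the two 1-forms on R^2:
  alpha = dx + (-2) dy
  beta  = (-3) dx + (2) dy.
alpha ∧ beta = (-4) dx ∧ dy

Distribute the wedge, using dx_i ∧ dx_j = -dx_j ∧ dx_i and dx_i ∧ dx_i = 0. For each pair (i, j) with i < j, the coefficient of dx_i ∧ dx_j in alpha ∧ beta is (alpha_i * beta_j - alpha_j * beta_i). Collecting: alpha ∧ beta = (-4) dx ∧ dy.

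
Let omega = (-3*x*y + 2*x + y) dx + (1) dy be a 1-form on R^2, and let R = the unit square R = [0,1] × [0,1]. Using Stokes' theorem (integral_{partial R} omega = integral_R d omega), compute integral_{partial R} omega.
integral_(partial R) omega = 1/2

Stokes: integral_partial_R omega = integral_R d omega with d omega = (∂Q/∂x - ∂P/∂y) dx ∧ dy.
  ∂Q/∂x = 0
  ∂P/∂y = 1 - 3*x
  integrand = ∂Q/∂x - ∂P/∂y = 3*x - 1.
Integrating over R: integral_0^1 integral_0^1 (3*x - 1) dx dy = 1/2.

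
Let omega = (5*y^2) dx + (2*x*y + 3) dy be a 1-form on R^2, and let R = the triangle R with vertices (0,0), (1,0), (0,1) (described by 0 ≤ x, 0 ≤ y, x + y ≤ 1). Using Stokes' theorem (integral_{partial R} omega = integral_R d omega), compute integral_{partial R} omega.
integral_(partial R) omega = -4/3

Stokes: integral_partial_R omega = integral_R d omega with d omega = (∂Q/∂x - ∂P/∂y) dx ∧ dy.
  ∂Q/∂x = 2*y
  ∂P/∂y = 10*y
  integrand = ∂Q/∂x - ∂P/∂y = -8*y.
Integrating over R: integral_0^1 integral_0^{1-x} (-8*y) dy dx = -4/3.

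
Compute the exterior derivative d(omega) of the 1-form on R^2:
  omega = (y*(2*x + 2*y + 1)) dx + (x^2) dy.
d(omega) = (-4*y - 1) dx ∧ dy

For a 1-form omega = sum_i f_i dx_i, the exterior derivative is
  d(omega) = sum_{i < j} (∂f_j/∂x_i - ∂f_i/∂x_j) dx_i ∧ dx_j.
  coefficient of dx ∧ dy: ∂f_2/∂x - ∂f_1/∂y = ∂(x^2)/∂x - ∂(y*(2*x + 2*y + 1))/∂y = -4*y - 1
Assembling: d(omega) = (-4*y - 1) dx ∧ dy.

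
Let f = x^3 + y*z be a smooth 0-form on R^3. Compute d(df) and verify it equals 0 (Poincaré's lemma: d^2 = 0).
d(df) = 0

Step 1: df = sum_i (∂f/∂x_i) dx_i = (3*x^2) dx + (z) dy + (y) dz.
Step 2: Apply d again. Using the 1-form formula, the coefficient of dx ∧ dy in d(df) is ∂^2 f/∂x ∂y - ∂^2 f/∂y ∂x = (0) - (0) = 0 (equality of mixed partials for smooth f).
Similarly for dx ∧ dz and dy ∧ dz — all coefficients vanish. So d(df) = 0.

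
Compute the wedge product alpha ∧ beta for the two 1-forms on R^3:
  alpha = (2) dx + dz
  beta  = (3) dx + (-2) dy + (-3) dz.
alpha ∧ beta = (-4) dx ∧ dy + (-9) dx ∧ dz + (2) dy ∧ dz

Distribute the wedge, using dx_i ∧ dx_j = -dx_j ∧ dx_i and dx_i ∧ dx_i = 0. For each pair (i, j) with i < j, the coefficient of dx_i ∧ dx_j in alpha ∧ beta is (alpha_i * beta_j - alpha_j * beta_i). Collecting: alpha ∧ beta = (-4) dx ∧ dy + (-9) dx ∧ dz + (2) dy ∧ dz.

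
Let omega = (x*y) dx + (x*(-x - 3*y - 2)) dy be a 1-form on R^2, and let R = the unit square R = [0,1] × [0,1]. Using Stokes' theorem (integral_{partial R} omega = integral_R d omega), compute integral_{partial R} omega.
integral_(partial R) omega = -5

Stokes: integral_partial_R omega = integral_R d omega with d omega = (∂Q/∂x - ∂P/∂y) dx ∧ dy.
  ∂Q/∂x = -2*x - 3*y - 2
  ∂P/∂y = x
  integrand = ∂Q/∂x - ∂P/∂y = -3*x - 3*y - 2.
Integrating over R: integral_0^1 integral_0^1 (-3*x - 3*y - 2) dx dy = -5.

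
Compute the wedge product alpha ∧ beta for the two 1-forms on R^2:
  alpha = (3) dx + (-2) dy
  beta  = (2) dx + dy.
alpha ∧ beta = (7) dx ∧ dy

Distribute the wedge, using dx_i ∧ dx_j = -dx_j ∧ dx_i and dx_i ∧ dx_i = 0. For each pair (i, j) with i < j, the coefficient of dx_i ∧ dx_j in alpha ∧ beta is (alpha_i * beta_j - alpha_j * beta_i). Collecting: alpha ∧ beta = (7) dx ∧ dy.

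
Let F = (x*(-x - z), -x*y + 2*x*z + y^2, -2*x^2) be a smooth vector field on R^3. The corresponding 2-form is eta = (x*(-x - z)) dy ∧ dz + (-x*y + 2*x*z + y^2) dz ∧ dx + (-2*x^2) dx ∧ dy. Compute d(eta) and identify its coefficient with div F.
d(eta) = (-3*x + 2*y - z) dx ∧ dy ∧ dz; div F = -3*x + 2*y - z

For a 2-form in R^3 of the form above, applying d gives a 3-form with coefficient ∂P/∂x + ∂Q/∂y + ∂R/∂z:
  ∂P/∂x = -2*x - z
  ∂Q/∂y = -x + 2*y
  ∂R/∂z = 0
Sum = -3*x + 2*y - z, which is exactly div F.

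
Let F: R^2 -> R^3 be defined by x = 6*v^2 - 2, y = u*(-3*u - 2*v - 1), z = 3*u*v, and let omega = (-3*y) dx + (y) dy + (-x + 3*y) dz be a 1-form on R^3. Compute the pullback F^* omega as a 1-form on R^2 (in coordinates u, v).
F^* omega = (18*u^3 - 9*u^2*v + 9*u^2 - 14*u*v^2 - 5*u*v + u - 18*v^3 + 6*v) du + (u*(-21*u^2 + 94*u*v - 7*u + 54*v^2 + 36*v + 6)) dv

Using F^*(f dg) = (f ∘ F) d(g ∘ F), substitute each coordinate x_i by F_i(u, v) in f_i, and replace dx_i by d F_i = (∂F_i/∂u) du + (∂F_i/∂v) dv.
  For the x component: f_1(F) = 3*u*(3*u + 2*v + 1); d F_1 = (0) du + (12*v) dv
  For the y component: f_2(F) = u*(-3*u - 2*v - 1); d F_2 = (-6*u - 2*v - 1) du + (-2*u) dv
  For the z component: f_3(F) = -9*u^2 - 6*u*v - 3*u - 6*v^2 + 2; d F_3 = (3*v) du + (3*u) dv
Combining and collecting du, dv coefficients:
  coeff of du: 18*u^3 - 9*u^2*v + 9*u^2 - 14*u*v^2 - 5*u*v + u - 18*v^3 + 6*v
  coeff of dv: u*(-21*u^2 + 94*u*v - 7*u + 54*v^2 + 36*v + 6)
F^* omega = (18*u^3 - 9*u^2*v + 9*u^2 - 14*u*v^2 - 5*u*v + u - 18*v^3 + 6*v) du + (u*(-21*u^2 + 94*u*v - 7*u + 54*v^2 + 36*v + 6)) dv.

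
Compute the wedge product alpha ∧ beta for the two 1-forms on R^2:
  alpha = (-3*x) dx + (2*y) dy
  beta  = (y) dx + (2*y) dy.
alpha ∧ beta = (-2*y*(3*x + y)) dx ∧ dy

Distribute the wedge, using dx_i ∧ dx_j = -dx_j ∧ dx_i and dx_i ∧ dx_i = 0. For each pair (i, j) with i < j, the coefficient of dx_i ∧ dx_j in alpha ∧ beta is (alpha_i * beta_j - alpha_j * beta_i). Collecting: alpha ∧ beta = (-2*y*(3*x + y)) dx ∧ dy.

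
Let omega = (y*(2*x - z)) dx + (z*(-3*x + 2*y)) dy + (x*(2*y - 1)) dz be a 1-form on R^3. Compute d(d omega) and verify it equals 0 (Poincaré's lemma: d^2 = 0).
d(d omega) = 0

Step 1: d omega = sum_{i<j} (∂f_j/∂x_i - ∂f_i/∂x_j) dx_i ∧ dx_j:
  coeff of dx ∧ dy: -2*x - 2*z
  coeff of dx ∧ dz: 3*y - 1
  coeff of dy ∧ dz: 5*x - 2*y
Step 2: Apply d again to each 2-form coefficient. The only possible 3-form in R^3 is dx ∧ dy ∧ dz, with coefficient
  ∂(coeff of dy∧dz)/∂x - ∂(coeff of dx∧dz)/∂y + ∂(coeff of dx∧dy)/∂z
  = ∂/∂x (5*x - 2*y) - ∂/∂y (3*y - 1) + ∂/∂z (-2*x - 2*z).
Each of these terms simplifies to sums of mixed partials that cancel in pairs. The result is 0 (by equality of mixed partials for smooth functions — Schwarz / Clairaut).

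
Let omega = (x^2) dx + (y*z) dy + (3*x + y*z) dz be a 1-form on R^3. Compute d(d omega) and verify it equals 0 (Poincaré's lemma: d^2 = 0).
d(d omega) = 0

Step 1: d omega = sum_{i<j} (∂f_j/∂x_i - ∂f_i/∂x_j) dx_i ∧ dx_j:
  coeff of dx ∧ dy: 0
  coeff of dx ∧ dz: 3
  coeff of dy ∧ dz: -y + z
Step 2: Apply d again to each 2-form coefficient. The only possible 3-form in R^3 is dx ∧ dy ∧ dz, with coefficient
  ∂(coeff of dy∧dz)/∂x - ∂(coeff of dx∧dz)/∂y + ∂(coeff of dx∧dy)/∂z
  = ∂/∂x (-y + z) - ∂/∂y (3) + ∂/∂z (0).
Each of these terms simplifies to sums of mixed partials that cancel in pairs. The result is 0 (by equality of mixed partials for smooth functions — Schwarz / Clairaut).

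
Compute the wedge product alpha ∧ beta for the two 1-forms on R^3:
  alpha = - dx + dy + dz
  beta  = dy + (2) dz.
alpha ∧ beta = (-1) dx ∧ dy + (-2) dx ∧ dz + (1) dy ∧ dz

Distribute the wedge, using dx_i ∧ dx_j = -dx_j ∧ dx_i and dx_i ∧ dx_i = 0. For each pair (i, j) with i < j, the coefficient of dx_i ∧ dx_j in alpha ∧ beta is (alpha_i * beta_j - alpha_j * beta_i). Collecting: alpha ∧ beta = (-1) dx ∧ dy + (-2) dx ∧ dz + (1) dy ∧ dz.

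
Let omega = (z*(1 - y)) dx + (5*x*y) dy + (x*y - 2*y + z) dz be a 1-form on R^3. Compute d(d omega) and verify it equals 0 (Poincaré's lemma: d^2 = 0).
d(d omega) = 0

Step 1: d omega = sum_{i<j} (∂f_j/∂x_i - ∂f_i/∂x_j) dx_i ∧ dx_j:
  coeff of dx ∧ dy: 5*y + z
  coeff of dx ∧ dz: 2*y - 1
  coeff of dy ∧ dz: x - 2
Step 2: Apply d again to each 2-form coefficient. The only possible 3-form in R^3 is dx ∧ dy ∧ dz, with coefficient
  ∂(coeff of dy∧dz)/∂x - ∂(coeff of dx∧dz)/∂y + ∂(coeff of dx∧dy)/∂z
  = ∂/∂x (x - 2) - ∂/∂y (2*y - 1) + ∂/∂z (5*y + z).
Each of these terms simplifies to sums of mixed partials that cancel in pairs. The result is 0 (by equality of mixed partials for smooth functions — Schwarz / Clairaut).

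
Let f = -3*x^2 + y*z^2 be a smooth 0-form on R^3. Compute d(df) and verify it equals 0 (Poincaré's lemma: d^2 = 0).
d(df) = 0

Step 1: df = sum_i (∂f/∂x_i) dx_i = (-6*x) dx + (z^2) dy + (2*y*z) dz.
Step 2: Apply d again. Using the 1-form formula, the coefficient of dx ∧ dy in d(df) is ∂^2 f/∂x ∂y - ∂^2 f/∂y ∂x = (0) - (0) = 0 (equality of mixed partials for smooth f).
Similarly for dx ∧ dz and dy ∧ dz — all coefficients vanish. So d(df) = 0.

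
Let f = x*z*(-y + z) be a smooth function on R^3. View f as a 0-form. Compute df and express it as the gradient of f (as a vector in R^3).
df = (z*(-y + z)) dx + (-x*z) dy + (x*(-y + 2*z)) dz; grad f = (z*(-y + z), -x*z, x*(-y + 2*z))

For a 0-form f, d f = (∂f/∂x) dx + (∂f/∂y) dy + (∂f/∂z) dz. The components of the vector representation are exactly the entries of grad f in Cartesian coordinates:
  ∂f/∂x = z*(-y + z)
  ∂f/∂y = -x*z
  ∂f/∂z = x*(-y + 2*z).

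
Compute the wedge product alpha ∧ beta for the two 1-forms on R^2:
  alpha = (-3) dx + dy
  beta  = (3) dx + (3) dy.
alpha ∧ beta = (-12) dx ∧ dy

Distribute the wedge, using dx_i ∧ dx_j = -dx_j ∧ dx_i and dx_i ∧ dx_i = 0. For each pair (i, j) with i < j, the coefficient of dx_i ∧ dx_j in alpha ∧ beta is (alpha_i * beta_j - alpha_j * beta_i). Collecting: alpha ∧ beta = (-12) dx ∧ dy.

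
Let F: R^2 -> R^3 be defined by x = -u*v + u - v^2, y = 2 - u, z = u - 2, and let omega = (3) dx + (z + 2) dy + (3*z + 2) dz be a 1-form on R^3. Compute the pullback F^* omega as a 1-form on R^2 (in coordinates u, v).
F^* omega = (2*u - 3*v - 1) du + (-3*u - 6*v) dv

Using F^*(f dg) = (f ∘ F) d(g ∘ F), substitute each coordinate x_i by F_i(u, v) in f_i, and replace dx_i by d F_i = (∂F_i/∂u) du + (∂F_i/∂v) dv.
  For the x component: f_1(F) = 3; d F_1 = (1 - v) du + (-u - 2*v) dv
  For the y component: f_2(F) = u; d F_2 = (-1) du + (0) dv
  For the z component: f_3(F) = 3*u - 4; d F_3 = (1) du + (0) dv
Combining and collecting du, dv coefficients:
  coeff of du: 2*u - 3*v - 1
  coeff of dv: -3*u - 6*v
F^* omega = (2*u - 3*v - 1) du + (-3*u - 6*v) dv.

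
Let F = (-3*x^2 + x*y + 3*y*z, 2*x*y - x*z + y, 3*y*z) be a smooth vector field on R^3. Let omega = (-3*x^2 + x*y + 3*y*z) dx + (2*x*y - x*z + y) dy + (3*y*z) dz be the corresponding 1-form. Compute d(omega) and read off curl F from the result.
d(omega) = (x + 3*z) dy ∧ dz + (3*y) dz ∧ dx + (-x + 2*y - 4*z) dx ∧ dy; curl F = (x + 3*z, 3*y, -x + 2*y - 4*z)

d omega = sum_{i<j} (∂f_j/∂x_i - ∂f_i/∂x_j) dx_i ∧ dx_j. Under the identification (dy ∧ dz, dz ∧ dx, dx ∧ dy) ↔ (e_x, e_y, e_z), the coefficients are exactly the components of curl F. Compute:
  ∂R/∂y - ∂Q/∂z = (3*z) - (-x) = x + 3*z
  ∂P/∂z - ∂R/∂x = (3*y) - (0) = 3*y
  ∂Q/∂x - ∂P/∂y = (2*y - z) - (x + 3*z) = -x + 2*y - 4*z.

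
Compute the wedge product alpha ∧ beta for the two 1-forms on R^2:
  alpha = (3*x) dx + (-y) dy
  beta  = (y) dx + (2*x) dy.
alpha ∧ beta = (6*x^2 + y^2) dx ∧ dy

Distribute the wedge, using dx_i ∧ dx_j = -dx_j ∧ dx_i and dx_i ∧ dx_i = 0. For each pair (i, j) with i < j, the coefficient of dx_i ∧ dx_j in alpha ∧ beta is (alpha_i * beta_j - alpha_j * beta_i). Collecting: alpha ∧ beta = (6*x^2 + y^2) dx ∧ dy.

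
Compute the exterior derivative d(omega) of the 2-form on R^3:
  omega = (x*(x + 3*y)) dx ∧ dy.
d(omega) = 0

For a 2-form omega = sum_{i<j} g_{ij} dx_i ∧ dx_j, the exterior derivative is
  d(omega) = sum_{i<j} d(g_{ij}) ∧ dx_i ∧ dx_j = sum_{i<j, k} (∂g_{ij}/∂x_k) dx_k ∧ dx_i ∧ dx_j.
Expand each term, using dx_k ∧ dx_i ∧ dx_j = sgn(permutation) dx_{(a)} ∧ dx_{(b)} ∧ dx_{(c)} with (a < b < c) sorted:

Collecting like 3-forms: d(omega) = 0.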